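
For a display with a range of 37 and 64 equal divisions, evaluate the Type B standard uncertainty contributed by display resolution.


resolution = range / divisions
resolution = 37 / 64 = 0.578125
u_res = resolution / (2*sqrt(3))
u_res = 0.578125 / 3.4641016
u_res = 0.1669

0.1669


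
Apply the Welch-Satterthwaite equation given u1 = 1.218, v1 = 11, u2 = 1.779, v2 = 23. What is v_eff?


uc = sqrt(u1^2 + u2^2) = sqrt(1.218^2 + 1.779^2) = 2.1560067
v_eff = uc^4 / (u1^4/v1 + u2^4/v2)
= 2.1560067^4 / (1.218^4/11 + 1.779^4/23)
= 21.607296 / 0.63556444
v_eff = 33.9970

33.9970


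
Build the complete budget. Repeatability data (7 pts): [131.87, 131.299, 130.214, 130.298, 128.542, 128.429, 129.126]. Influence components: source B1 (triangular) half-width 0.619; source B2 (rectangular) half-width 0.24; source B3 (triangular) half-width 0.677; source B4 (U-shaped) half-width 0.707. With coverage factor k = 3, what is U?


mean = (131.87 + 131.299 + 130.214 + 130.298 + 128.542 + 128.429 + 129.126) / 7 = 129.9682857
s = sqrt(sum((x - mean)^2)/(n-1)) = 1.333513
u_A = s / sqrt(n) = 1.333513 / sqrt(7) = 0.50402054
u_B1 = 0.619 / sqrt(6) = 0.25270569
u_B2 = 0.24 / sqrt(3) = 0.13856406
u_B3 = 0.677 / sqrt(6) = 0.27638409
u_B4 = 0.707 / sqrt(2) = 0.49992449
uc = sqrt(0.50402054^2 + 0.25270569^2 + 0.13856406^2 + 0.27638409^2 + 0.49992449^2) = 0.81449956
U = k * uc = 3 * 0.81449956
U = 2.4435

2.4435


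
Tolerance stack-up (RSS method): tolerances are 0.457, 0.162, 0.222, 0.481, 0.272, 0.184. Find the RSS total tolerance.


RSS = sqrt(0.457^2 + 0.162^2 + 0.222^2 + 0.481^2 + 0.272^2 + 0.184^2)
= sqrt(0.623578)
= 0.7897

0.7897


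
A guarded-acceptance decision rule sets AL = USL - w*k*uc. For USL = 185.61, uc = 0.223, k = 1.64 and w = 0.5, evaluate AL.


U = k * uc = 1.64 * 0.223 = 0.36572
guard band g = w * U = 0.5 * 0.36572 = 0.18286
AL = USL - g = 185.61 - 0.18286
AL = 185.4271

185.4271


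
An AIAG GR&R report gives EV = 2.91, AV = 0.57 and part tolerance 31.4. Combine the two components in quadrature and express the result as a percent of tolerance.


GRR = sqrt(EV^2 + AV^2) = sqrt(2.91^2 + 0.57^2) = 2.9652993
%GRR = GRR / tol * 100 = 2.9652993 / 31.4 * 100
%GRR = 9.4436

9.4436


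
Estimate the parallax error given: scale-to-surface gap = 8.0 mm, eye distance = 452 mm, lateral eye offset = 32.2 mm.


error = h * offset / d
= 8.0 * 32.2 / 452
= 0.5699

0.5699


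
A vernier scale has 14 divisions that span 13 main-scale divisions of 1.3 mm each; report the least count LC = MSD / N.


LC = MSD / n_div
= 1.3 / 14
= 0.0929

0.0929


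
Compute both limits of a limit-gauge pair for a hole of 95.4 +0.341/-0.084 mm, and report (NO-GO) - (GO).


GO = nominal - lower_tol (smallest hole = maximum material condition)
GO = 95.4 - 0.084 = 95.316
NO-GO = nominal + upper_tol (largest hole = least material condition)
NO-GO = 95.4 + 0.341 = 95.741
spread = NO-GO - GO = 95.741 - 95.316 = 0.4250

0.4250


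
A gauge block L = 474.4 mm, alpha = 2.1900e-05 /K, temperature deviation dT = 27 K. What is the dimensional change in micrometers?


dL = L * alpha * dT
= 474.4 * 2.1900e-05 * 27
= 0.2805127 mm
dL_um = 0.2805127 * 1000 = 280.5127 um

280.5127


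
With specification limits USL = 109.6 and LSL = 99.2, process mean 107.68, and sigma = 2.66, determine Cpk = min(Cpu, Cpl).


Cpu = (USL - mean) / (3*sigma) = (109.6 - 107.68) / (3*2.66) = 0.2406
Cpl = (mean - LSL) / (3*sigma) = (107.68 - 99.2) / (3*2.66) = 1.0627
Cpk = min(Cpu, Cpl) = 0.2406

0.2406


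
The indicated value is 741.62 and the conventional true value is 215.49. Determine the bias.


Systematic error = measured - true
= 741.62 - 215.49
= 526.1300

526.1300


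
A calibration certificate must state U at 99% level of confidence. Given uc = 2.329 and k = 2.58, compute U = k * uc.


U = k * uc
U = 2.58 * 2.329
U = 6.0088

6.0088


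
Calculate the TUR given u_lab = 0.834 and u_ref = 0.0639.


TUR = u_lab / u_ref
= 0.834 / 0.0639
= 13.0516

13.0516


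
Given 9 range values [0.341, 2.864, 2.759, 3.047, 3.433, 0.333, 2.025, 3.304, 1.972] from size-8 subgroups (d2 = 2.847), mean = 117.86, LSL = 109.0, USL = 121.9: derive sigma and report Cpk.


R_bar = (0.341 + 2.864 + 2.759 + 3.047 + 3.433 + 0.333 + 2.025 + 3.304 + 1.972) / 9 = 2.2308889
sigma = R_bar / d2 = 2.2308889 / 2.847 = 0.78359287
Cp = (USL - LSL)/(6*sigma) = (121.9 - 109.0)/(6*0.78359287) = 2.7438
Cpu = (121.9 - 117.86)/(3*0.78359287) = 1.7186
Cpl = (117.86 - 109.0)/(3*0.78359287) = 3.7690
Cpk = min(Cpu, Cpl) = 1.7186

1.7186


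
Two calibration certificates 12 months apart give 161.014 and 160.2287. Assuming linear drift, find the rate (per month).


rate = (v2 - v1) / months
= (160.2287 - 161.014) / 12
= -0.7853 / 12
= -0.0654

-0.0654


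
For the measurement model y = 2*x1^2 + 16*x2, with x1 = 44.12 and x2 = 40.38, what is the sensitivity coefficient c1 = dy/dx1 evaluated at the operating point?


y = 2*x1^2 + 16*x2
dy/dx1 = 2*2*x1
Evaluate at x1 = 44.12: c1 = 4 * 44.12
c1 = 176.4800

176.4800


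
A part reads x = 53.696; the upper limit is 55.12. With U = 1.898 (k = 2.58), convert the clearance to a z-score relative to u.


u = U / k = 1.898 / 2.58 = 0.73565891
margin = |USL - x| = |55.12 - 53.696| = 1.424
z = margin / u = 1.424 / 0.73565891
z = 1.9357

1.9357


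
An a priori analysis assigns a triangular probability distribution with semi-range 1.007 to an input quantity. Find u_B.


u_B = half_width / sqrt(6)
u_B = 1.007 / 2.4494897
u_B = 0.4111

0.4111


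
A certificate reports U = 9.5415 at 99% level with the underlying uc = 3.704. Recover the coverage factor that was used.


k = U / uc
k = 9.5415 / 3.704
k = 2.576

2.576


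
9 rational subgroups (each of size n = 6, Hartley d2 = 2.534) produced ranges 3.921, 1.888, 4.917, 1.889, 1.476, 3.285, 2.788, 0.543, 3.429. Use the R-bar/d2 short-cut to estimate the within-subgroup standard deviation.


R_bar = (3.921 + 1.888 + 4.917 + 1.889 + 1.476 + 3.285 + 2.788 + 0.543 + 3.429) / 9
R_bar = 24.136 / 9 = 2.6817778
sigma_hat = R_bar / d2 = 2.6817778 / 2.534 = 1.0583

1.0583


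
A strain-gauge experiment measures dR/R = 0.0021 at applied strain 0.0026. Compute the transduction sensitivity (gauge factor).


GF = (dR/R) / epsilon
= 0.0021 / 0.0026
= 0.8077

0.8077


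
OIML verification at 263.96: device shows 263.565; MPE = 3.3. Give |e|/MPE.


e = indication - reference = 263.565 - 263.96 = -0.3950
|e| = 0.3950
ratio = |e| / MPE = 0.3950 / 3.3
ratio = 0.1197

0.1197


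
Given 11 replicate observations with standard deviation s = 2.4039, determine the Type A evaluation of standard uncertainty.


u_A = s / sqrt(n)
u_A = 2.4039 / sqrt(11)
u_A = 2.4039 / 3.3166248
u_A = 0.7248

0.7248


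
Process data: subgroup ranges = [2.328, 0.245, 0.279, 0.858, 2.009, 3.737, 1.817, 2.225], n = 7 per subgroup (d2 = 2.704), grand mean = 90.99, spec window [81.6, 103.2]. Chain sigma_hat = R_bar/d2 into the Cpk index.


R_bar = (2.328 + 0.245 + 0.279 + 0.858 + 2.009 + 3.737 + 1.817 + 2.225) / 8 = 1.68725
sigma = R_bar / d2 = 1.68725 / 2.704 = 0.62398299
Cp = (USL - LSL)/(6*sigma) = (103.2 - 81.6)/(6*0.62398299) = 5.7694
Cpu = (103.2 - 90.99)/(3*0.62398299) = 6.5226
Cpl = (90.99 - 81.6)/(3*0.62398299) = 5.0162
Cpk = min(Cpu, Cpl) = 5.0162

5.0162


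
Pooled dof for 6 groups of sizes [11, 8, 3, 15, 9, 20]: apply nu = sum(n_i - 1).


nu = sum_i (n_i - 1)
nu = ((11 - 1) + (8 - 1) + (3 - 1) + (15 - 1) + (9 - 1) + (20 - 1))
nu = 10 + 7 + 2 + 14 + 8 + 19
nu = 60

60


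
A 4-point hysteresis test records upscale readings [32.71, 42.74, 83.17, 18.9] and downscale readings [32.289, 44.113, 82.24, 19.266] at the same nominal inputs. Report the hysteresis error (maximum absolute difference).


|32.71 - 32.289| = 0.4210
|42.74 - 44.113| = 1.3730
|83.17 - 82.24| = 0.9300
|18.9 - 19.266| = 0.3660
hysteresis = max(diffs) = 1.3730

1.3730


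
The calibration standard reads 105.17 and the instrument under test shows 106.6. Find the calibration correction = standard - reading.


Correction = standard - reading
= 105.17 - 106.6
= -1.4300

-1.4300


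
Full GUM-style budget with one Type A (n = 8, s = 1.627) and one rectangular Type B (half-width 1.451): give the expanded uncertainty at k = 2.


u_A = s / sqrt(n) = 1.627 / sqrt(8) = 0.57523137
u_B = half_width / sqrt(3) = 1.451 / sqrt(3) = 0.83773524
uc = sqrt(u_A^2 + u_B^2) = sqrt(0.57523137^2 + 0.83773524^2) = 1.0162143
U = k * uc = 2 * 1.0162143
U = 2.0324

2.0324


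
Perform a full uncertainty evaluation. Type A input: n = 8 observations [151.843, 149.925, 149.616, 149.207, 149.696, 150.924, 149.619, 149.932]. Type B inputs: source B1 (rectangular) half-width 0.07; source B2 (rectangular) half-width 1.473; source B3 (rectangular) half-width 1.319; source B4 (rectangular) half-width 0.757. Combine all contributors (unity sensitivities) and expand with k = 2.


mean = (151.843 + 149.925 + 149.616 + 149.207 + 149.696 + 150.924 + 149.619 + 149.932) / 8 = 150.09525
s = sqrt(sum((x - mean)^2)/(n-1)) = 0.86205531
u_A = s / sqrt(n) = 0.86205531 / sqrt(8) = 0.30478258
u_B1 = 0.07 / sqrt(3) = 0.040414519
u_B2 = 1.473 / sqrt(3) = 0.85043695
u_B3 = 1.319 / sqrt(3) = 0.76152501
u_B4 = 0.757 / sqrt(3) = 0.43705415
uc = sqrt(0.30478258^2 + 0.040414519^2 + 0.85043695^2 + 0.76152501^2 + 0.43705415^2) = 1.2604386
U = k * uc = 2 * 1.2604386
U = 2.5209

2.5209


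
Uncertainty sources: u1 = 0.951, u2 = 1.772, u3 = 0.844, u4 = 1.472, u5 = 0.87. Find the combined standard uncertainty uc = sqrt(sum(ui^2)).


uc = sqrt(0.951^2 + 1.772^2 + 0.844^2 + 1.472^2 + 0.87^2)
uc = sqrt(7.680405)
uc = 2.7714

2.7714


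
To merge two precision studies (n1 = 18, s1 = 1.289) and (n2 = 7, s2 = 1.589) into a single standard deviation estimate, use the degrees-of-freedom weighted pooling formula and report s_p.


s_p = sqrt(((n1-1)*s1^2 + (n2-1)*s2^2) / (n1+n2-2))
numerator = (18-1)*1.289^2 + (7-1)*1.589^2 = 28.245857 + 15.149526 = 43.395383
denominator = 18 + 7 - 2 = 23
s_p^2 = 43.395383 / 23 = 1.8867558
s_p = sqrt(1.8867558) = 1.3736

1.3736


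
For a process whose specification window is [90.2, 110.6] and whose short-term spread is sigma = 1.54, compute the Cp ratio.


Cp = (USL - LSL) / (6 * sigma)
= (110.6 - 90.2) / (6 * 1.54)
= 20.4000 / 9.2400
= 2.2078

2.2078


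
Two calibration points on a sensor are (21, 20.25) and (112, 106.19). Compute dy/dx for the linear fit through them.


slope = (y2 - y1) / (x2 - x1)
= (106.19 - 20.25) / (112 - 21)
= 85.9400 / 91
= 0.9444

0.9444


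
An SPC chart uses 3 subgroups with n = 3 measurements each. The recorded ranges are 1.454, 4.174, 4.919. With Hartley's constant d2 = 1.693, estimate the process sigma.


R_bar = (1.454 + 4.174 + 4.919) / 3
R_bar = 10.547 / 3 = 3.5156667
sigma_hat = R_bar / d2 = 3.5156667 / 1.693 = 2.0766

2.0766


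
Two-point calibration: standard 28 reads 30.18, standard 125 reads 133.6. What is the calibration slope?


slope = (y2 - y1) / (x2 - x1)
= (133.6 - 30.18) / (125 - 28)
= 103.4200 / 97
= 1.0662

1.0662


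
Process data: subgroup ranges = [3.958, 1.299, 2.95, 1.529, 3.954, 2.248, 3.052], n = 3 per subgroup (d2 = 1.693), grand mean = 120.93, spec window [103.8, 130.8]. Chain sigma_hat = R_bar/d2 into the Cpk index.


R_bar = (3.958 + 1.299 + 2.95 + 1.529 + 3.954 + 2.248 + 3.052) / 7 = 2.7128571
sigma = R_bar / d2 = 2.7128571 / 1.693 = 1.6023964
Cp = (USL - LSL)/(6*sigma) = (130.8 - 103.8)/(6*1.6023964) = 2.8083
Cpu = (130.8 - 120.93)/(3*1.6023964) = 2.0532
Cpl = (120.93 - 103.8)/(3*1.6023964) = 3.5634
Cpk = min(Cpu, Cpl) = 2.0532

2.0532


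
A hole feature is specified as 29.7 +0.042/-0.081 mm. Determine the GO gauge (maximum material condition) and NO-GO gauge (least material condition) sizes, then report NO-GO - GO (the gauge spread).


GO = nominal - lower_tol (smallest hole = maximum material condition)
GO = 29.7 - 0.081 = 29.619
NO-GO = nominal + upper_tol (largest hole = least material condition)
NO-GO = 29.7 + 0.042 = 29.742
spread = NO-GO - GO = 29.742 - 29.619 = 0.1230

0.1230


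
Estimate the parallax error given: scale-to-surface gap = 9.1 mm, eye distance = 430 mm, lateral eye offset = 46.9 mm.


error = h * offset / d
= 9.1 * 46.9 / 430
= 0.9925

0.9925


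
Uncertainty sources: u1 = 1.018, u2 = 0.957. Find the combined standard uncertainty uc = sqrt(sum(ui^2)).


uc = sqrt(1.018^2 + 0.957^2)
uc = sqrt(1.952173)
uc = 1.3972

1.3972


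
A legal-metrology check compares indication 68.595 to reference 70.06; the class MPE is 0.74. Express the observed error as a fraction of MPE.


e = indication - reference = 68.595 - 70.06 = -1.4650
|e| = 1.4650
ratio = |e| / MPE = 1.4650 / 0.74
ratio = 1.9797

1.9797


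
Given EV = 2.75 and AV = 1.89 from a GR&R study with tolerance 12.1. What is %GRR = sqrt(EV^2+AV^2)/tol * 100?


GRR = sqrt(EV^2 + AV^2) = sqrt(2.75^2 + 1.89^2) = 3.3368548
%GRR = GRR / tol * 100 = 3.3368548 / 12.1 * 100
%GRR = 27.5773

27.5773


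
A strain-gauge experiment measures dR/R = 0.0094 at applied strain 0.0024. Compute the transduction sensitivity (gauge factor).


GF = (dR/R) / epsilon
= 0.0094 / 0.0024
= 3.9167

3.9167


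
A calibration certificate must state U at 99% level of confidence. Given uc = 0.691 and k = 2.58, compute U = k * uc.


U = k * uc
U = 2.58 * 0.691
U = 1.7828

1.7828


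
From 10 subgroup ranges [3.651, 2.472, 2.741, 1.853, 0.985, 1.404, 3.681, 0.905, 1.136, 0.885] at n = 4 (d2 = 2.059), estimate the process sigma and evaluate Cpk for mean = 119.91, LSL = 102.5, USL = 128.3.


R_bar = (3.651 + 2.472 + 2.741 + 1.853 + 0.985 + 1.404 + 3.681 + 0.905 + 1.136 + 0.885) / 10 = 1.9713
sigma = R_bar / d2 = 1.9713 / 2.059 = 0.95740651
Cp = (USL - LSL)/(6*sigma) = (128.3 - 102.5)/(6*0.95740651) = 4.4913
Cpu = (128.3 - 119.91)/(3*0.95740651) = 2.9211
Cpl = (119.91 - 102.5)/(3*0.95740651) = 6.0615
Cpk = min(Cpu, Cpl) = 2.9211

2.9211


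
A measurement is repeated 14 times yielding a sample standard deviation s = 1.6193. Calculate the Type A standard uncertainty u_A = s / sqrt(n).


u_A = s / sqrt(n)
u_A = 1.6193 / sqrt(14)
u_A = 1.6193 / 3.7416574
u_A = 0.4328

0.4328


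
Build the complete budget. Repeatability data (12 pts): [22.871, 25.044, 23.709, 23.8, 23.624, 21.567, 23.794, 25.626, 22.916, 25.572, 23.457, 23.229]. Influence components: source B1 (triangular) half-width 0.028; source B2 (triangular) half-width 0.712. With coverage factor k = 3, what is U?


mean = (22.871 + 25.044 + 23.709 + 23.8 + 23.624 + 21.567 + 23.794 + 25.626 + 22.916 + 25.572 + 23.457 + 23.229) / 12 = 23.76741667
s = sqrt(sum((x - mean)^2)/(n-1)) = 1.1725196
u_A = s / sqrt(n) = 1.1725196 / sqrt(12) = 0.33847725
u_B1 = 0.028 / sqrt(6) = 0.011430952
u_B2 = 0.712 / sqrt(6) = 0.29067278
uc = sqrt(0.33847725^2 + 0.011430952^2 + 0.29067278^2) = 0.44630503
U = k * uc = 3 * 0.44630503
U = 1.3389

1.3389


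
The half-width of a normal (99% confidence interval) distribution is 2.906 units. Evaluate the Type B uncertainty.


u_B = half_width / 2.576
u_B = 2.906 / 2.576
u_B = 1.1281

1.1281


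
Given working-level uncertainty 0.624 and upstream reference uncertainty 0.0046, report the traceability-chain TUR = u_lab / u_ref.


TUR = u_lab / u_ref
= 0.624 / 0.0046
= 135.6522

135.6522


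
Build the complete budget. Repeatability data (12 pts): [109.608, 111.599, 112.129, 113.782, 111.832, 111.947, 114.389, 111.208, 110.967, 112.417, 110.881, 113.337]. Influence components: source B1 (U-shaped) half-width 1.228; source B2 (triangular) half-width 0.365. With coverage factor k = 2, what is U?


mean = (109.608 + 111.599 + 112.129 + 113.782 + 111.832 + 111.947 + 114.389 + 111.208 + 110.967 + 112.417 + 110.881 + 113.337) / 12 = 112.008
s = sqrt(sum((x - mean)^2)/(n-1)) = 1.338934
u_A = s / sqrt(n) = 1.338934 / sqrt(12) = 0.38651695
u_B1 = 1.228 / sqrt(2) = 0.86832713
u_B2 = 0.365 / sqrt(6) = 0.14901063
uc = sqrt(0.38651695^2 + 0.86832713^2 + 0.14901063^2) = 0.96207667
U = k * uc = 2 * 0.96207667
U = 1.9242

1.9242


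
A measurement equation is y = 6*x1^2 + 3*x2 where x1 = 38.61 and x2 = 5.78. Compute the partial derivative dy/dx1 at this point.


y = 6*x1^2 + 3*x2
dy/dx1 = 2*6*x1
Evaluate at x1 = 38.61: c1 = 12 * 38.61
c1 = 463.3200

463.3200


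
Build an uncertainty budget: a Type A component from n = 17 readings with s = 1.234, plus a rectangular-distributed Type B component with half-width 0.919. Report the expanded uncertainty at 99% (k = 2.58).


u_A = s / sqrt(n) = 1.234 / sqrt(17) = 0.29928896
u_B = half_width / sqrt(3) = 0.919 / sqrt(3) = 0.5305849
uc = sqrt(u_A^2 + u_B^2) = sqrt(0.29928896^2 + 0.5305849^2) = 0.60917503
U = k * uc = 2.58 * 0.60917503
U = 1.5717

1.5717


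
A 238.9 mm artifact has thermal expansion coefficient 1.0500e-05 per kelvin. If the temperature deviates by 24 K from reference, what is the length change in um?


dL = L * alpha * dT
= 238.9 * 1.0500e-05 * 24
= 0.0602028 mm
dL_um = 0.0602028 * 1000 = 60.2028 um

60.2028


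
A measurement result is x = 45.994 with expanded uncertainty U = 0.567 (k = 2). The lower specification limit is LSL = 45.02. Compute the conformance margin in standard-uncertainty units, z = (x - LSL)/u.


u = U / k = 0.567 / 2 = 0.2835
margin = |LSL - x| = |45.02 - 45.994| = 0.974
z = margin / u = 0.974 / 0.2835
z = 3.4356

3.4356


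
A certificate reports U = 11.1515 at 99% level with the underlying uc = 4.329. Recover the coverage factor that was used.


k = U / uc
k = 11.1515 / 4.329
k = 2.576

2.576


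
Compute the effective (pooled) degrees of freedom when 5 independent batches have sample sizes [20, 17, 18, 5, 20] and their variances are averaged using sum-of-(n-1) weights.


nu = sum_i (n_i - 1)
nu = ((20 - 1) + (17 - 1) + (18 - 1) + (5 - 1) + (20 - 1))
nu = 19 + 16 + 17 + 4 + 19
nu = 75

75


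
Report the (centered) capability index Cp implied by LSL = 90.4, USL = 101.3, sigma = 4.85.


Cp = (USL - LSL) / (6 * sigma)
= (101.3 - 90.4) / (6 * 4.85)
= 10.9000 / 29.1000
= 0.3746

0.3746


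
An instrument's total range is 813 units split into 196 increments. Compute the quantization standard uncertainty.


resolution = range / divisions
resolution = 813 / 196 = 4.1479592
u_res = resolution / (2*sqrt(3))
u_res = 4.1479592 / 3.4641016
u_res = 1.1974

1.1974


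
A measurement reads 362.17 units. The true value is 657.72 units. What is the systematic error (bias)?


Systematic error = measured - true
= 362.17 - 657.72
= -295.5500

-295.5500


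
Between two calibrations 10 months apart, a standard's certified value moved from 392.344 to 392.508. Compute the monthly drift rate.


rate = (v2 - v1) / months
= (392.508 - 392.344) / 10
= 0.1640 / 10
= 0.0164

0.0164


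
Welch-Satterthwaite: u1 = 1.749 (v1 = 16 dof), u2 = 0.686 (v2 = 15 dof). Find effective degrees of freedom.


uc = sqrt(u1^2 + u2^2) = sqrt(1.749^2 + 0.686^2) = 1.8787222
v_eff = uc^4 / (u1^4/v1 + u2^4/v2)
= 1.8787222^4 / (1.749^4/16 + 0.686^4/15)
= 12.458056 / 0.59960698
v_eff = 20.7770

20.7770


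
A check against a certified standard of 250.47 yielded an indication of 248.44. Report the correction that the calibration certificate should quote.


Correction = standard - reading
= 250.47 - 248.44
= 2.0300

2.0300


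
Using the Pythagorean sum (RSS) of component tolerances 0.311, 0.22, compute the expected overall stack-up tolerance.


RSS = sqrt(0.311^2 + 0.22^2)
= sqrt(0.145121)
= 0.3809

0.3809


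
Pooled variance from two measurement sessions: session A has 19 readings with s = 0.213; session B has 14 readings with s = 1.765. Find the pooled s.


s_p = sqrt(((n1-1)*s1^2 + (n2-1)*s2^2) / (n1+n2-2))
numerator = (19-1)*0.213^2 + (14-1)*1.765^2 = 0.816642 + 40.497925 = 41.314567
denominator = 19 + 14 - 2 = 31
s_p^2 = 41.314567 / 31 = 1.332728
s_p = sqrt(1.332728) = 1.1544

1.1544


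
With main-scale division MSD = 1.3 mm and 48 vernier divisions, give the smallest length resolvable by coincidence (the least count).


LC = MSD / n_div
= 1.3 / 48
= 0.0271

0.0271


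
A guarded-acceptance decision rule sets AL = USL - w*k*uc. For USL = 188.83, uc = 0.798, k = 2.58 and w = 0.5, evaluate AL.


U = k * uc = 2.58 * 0.798 = 2.05884
guard band g = w * U = 0.5 * 2.05884 = 1.02942
AL = USL - g = 188.83 - 1.02942
AL = 187.8006

187.8006


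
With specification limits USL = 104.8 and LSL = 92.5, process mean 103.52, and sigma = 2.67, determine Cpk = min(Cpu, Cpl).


Cpu = (USL - mean) / (3*sigma) = (104.8 - 103.52) / (3*2.67) = 0.1598
Cpl = (mean - LSL) / (3*sigma) = (103.52 - 92.5) / (3*2.67) = 1.3758
Cpk = min(Cpu, Cpl) = 0.1598

0.1598


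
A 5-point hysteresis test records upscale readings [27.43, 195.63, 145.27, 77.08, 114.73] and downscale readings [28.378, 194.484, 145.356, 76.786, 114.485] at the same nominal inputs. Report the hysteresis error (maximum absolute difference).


|27.43 - 28.378| = 0.9480
|195.63 - 194.484| = 1.1460
|145.27 - 145.356| = 0.0860
|77.08 - 76.786| = 0.2940
|114.73 - 114.485| = 0.2450
hysteresis = max(diffs) = 1.1460

1.1460


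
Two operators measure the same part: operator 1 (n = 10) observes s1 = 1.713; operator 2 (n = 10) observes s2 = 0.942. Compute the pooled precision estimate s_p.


s_p = sqrt(((n1-1)*s1^2 + (n2-1)*s2^2) / (n1+n2-2))
numerator = (10-1)*1.713^2 + (10-1)*0.942^2 = 26.409321 + 7.986276 = 34.395597
denominator = 10 + 10 - 2 = 18
s_p^2 = 34.395597 / 18 = 1.9108665
s_p = sqrt(1.9108665) = 1.3823

1.3823


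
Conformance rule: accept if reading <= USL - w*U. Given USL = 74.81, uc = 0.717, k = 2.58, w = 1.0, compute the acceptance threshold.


U = k * uc = 2.58 * 0.717 = 1.84986
guard band g = w * U = 1.0 * 1.84986 = 1.84986
AL = USL - g = 74.81 - 1.84986
AL = 72.9601

72.9601


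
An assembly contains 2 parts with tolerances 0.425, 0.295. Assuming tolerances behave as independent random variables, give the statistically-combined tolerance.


RSS = sqrt(0.425^2 + 0.295^2)
= sqrt(0.26765)
= 0.5173

0.5173


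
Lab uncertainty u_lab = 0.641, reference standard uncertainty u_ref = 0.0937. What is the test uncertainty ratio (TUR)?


TUR = u_lab / u_ref
= 0.641 / 0.0937
= 6.8410

6.8410


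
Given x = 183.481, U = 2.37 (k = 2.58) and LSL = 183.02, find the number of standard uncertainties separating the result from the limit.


u = U / k = 2.37 / 2.58 = 0.91860465
margin = |LSL - x| = |183.02 - 183.481| = 0.461
z = margin / u = 0.461 / 0.91860465
z = 0.5018

0.5018


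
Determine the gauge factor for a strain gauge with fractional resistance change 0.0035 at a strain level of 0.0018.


GF = (dR/R) / epsilon
= 0.0035 / 0.0018
= 1.9444

1.9444


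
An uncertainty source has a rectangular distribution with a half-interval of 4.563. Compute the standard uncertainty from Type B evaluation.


u_B = half_width / sqrt(3)
u_B = 4.563 / 1.7320508
u_B = 2.6344

2.6344


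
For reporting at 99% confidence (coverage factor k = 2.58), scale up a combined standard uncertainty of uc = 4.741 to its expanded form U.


U = k * uc
U = 2.58 * 4.741
U = 12.2318

12.2318


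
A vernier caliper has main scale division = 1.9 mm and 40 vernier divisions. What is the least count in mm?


LC = MSD / n_div
= 1.9 / 40
= 0.0475

0.0475


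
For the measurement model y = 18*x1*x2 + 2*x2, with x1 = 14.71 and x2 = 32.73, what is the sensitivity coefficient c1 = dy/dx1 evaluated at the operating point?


y = 18*x1*x2 + 2*x2
dy/dx1 = 18*x2
Evaluate at x2 = 32.73: c1 = 18 * 32.73
c1 = 589.1400

589.1400


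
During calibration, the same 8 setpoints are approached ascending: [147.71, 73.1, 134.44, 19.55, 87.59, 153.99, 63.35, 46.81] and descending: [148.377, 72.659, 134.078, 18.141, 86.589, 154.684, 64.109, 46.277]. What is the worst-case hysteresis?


|147.71 - 148.377| = 0.6670
|73.1 - 72.659| = 0.4410
|134.44 - 134.078| = 0.3620
|19.55 - 18.141| = 1.4090
|87.59 - 86.589| = 1.0010
|153.99 - 154.684| = 0.6940
|63.35 - 64.109| = 0.7590
|46.81 - 46.277| = 0.5330
hysteresis = max(diffs) = 1.4090

1.4090


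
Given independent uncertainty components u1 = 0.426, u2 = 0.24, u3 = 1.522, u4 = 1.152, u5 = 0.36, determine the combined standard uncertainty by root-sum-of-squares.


uc = sqrt(0.426^2 + 0.24^2 + 1.522^2 + 1.152^2 + 0.36^2)
uc = sqrt(4.012264)
uc = 2.0031

2.0031


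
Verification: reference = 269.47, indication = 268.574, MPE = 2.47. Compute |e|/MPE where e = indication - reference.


e = indication - reference = 268.574 - 269.47 = -0.8960
|e| = 0.8960
ratio = |e| / MPE = 0.8960 / 2.47
ratio = 0.3628

0.3628


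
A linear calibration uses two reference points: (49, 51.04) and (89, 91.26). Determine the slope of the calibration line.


slope = (y2 - y1) / (x2 - x1)
= (91.26 - 51.04) / (89 - 49)
= 40.2200 / 40
= 1.0055

1.0055


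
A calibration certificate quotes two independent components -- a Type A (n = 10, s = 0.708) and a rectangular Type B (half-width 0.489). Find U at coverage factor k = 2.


u_A = s / sqrt(n) = 0.708 / sqrt(10) = 0.22388926
u_B = half_width / sqrt(3) = 0.489 / sqrt(3) = 0.28232428
uc = sqrt(u_A^2 + u_B^2) = sqrt(0.22388926^2 + 0.28232428^2) = 0.36032402
U = k * uc = 2 * 0.36032402
U = 0.7206

0.7206


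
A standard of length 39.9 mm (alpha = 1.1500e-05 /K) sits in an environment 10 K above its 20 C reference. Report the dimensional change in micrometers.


dL = L * alpha * dT
= 39.9 * 1.1500e-05 * 10
= 0.0045885 mm
dL_um = 0.0045885 * 1000 = 4.5885 um

4.5885


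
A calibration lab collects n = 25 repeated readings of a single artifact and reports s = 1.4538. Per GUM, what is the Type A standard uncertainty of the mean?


u_A = s / sqrt(n)
u_A = 1.4538 / sqrt(25)
u_A = 1.4538 / 5
u_A = 0.2908

0.2908


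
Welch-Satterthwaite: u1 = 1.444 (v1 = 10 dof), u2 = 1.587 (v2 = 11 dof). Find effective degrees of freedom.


uc = sqrt(u1^2 + u2^2) = sqrt(1.444^2 + 1.587^2) = 2.1456246
v_eff = uc^4 / (u1^4/v1 + u2^4/v2)
= 2.1456246^4 / (1.444^4/10 + 1.587^4/11)
= 21.194099 / 1.0114328
v_eff = 20.9545

20.9545


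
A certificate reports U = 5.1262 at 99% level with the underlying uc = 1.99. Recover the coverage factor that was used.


k = U / uc
k = 5.1262 / 1.99
k = 2.576

2.576


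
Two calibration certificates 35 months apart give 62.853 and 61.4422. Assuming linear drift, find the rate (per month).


rate = (v2 - v1) / months
= (61.4422 - 62.853) / 35
= -1.4108 / 35
= -0.0403

-0.0403


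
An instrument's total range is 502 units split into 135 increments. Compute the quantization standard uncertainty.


resolution = range / divisions
resolution = 502 / 135 = 3.7185185
u_res = resolution / (2*sqrt(3))
u_res = 3.7185185 / 3.4641016
u_res = 1.0734

1.0734


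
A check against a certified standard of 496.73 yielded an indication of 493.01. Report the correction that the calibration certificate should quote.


Correction = standard - reading
= 496.73 - 493.01
= 3.7200

3.7200


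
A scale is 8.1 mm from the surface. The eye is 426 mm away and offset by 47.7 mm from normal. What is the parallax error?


error = h * offset / d
= 8.1 * 47.7 / 426
= 0.9070

0.9070


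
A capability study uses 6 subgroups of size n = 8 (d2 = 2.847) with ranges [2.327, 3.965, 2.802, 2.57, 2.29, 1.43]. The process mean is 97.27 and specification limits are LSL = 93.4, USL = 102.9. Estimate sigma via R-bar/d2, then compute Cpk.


R_bar = (2.327 + 3.965 + 2.802 + 2.57 + 2.29 + 1.43) / 6 = 2.564
sigma = R_bar / d2 = 2.564 / 2.847 = 0.90059712
Cp = (USL - LSL)/(6*sigma) = (102.9 - 93.4)/(6*0.90059712) = 1.7581
Cpu = (102.9 - 97.27)/(3*0.90059712) = 2.0838
Cpl = (97.27 - 93.4)/(3*0.90059712) = 1.4324
Cpk = min(Cpu, Cpl) = 1.4324

1.4324


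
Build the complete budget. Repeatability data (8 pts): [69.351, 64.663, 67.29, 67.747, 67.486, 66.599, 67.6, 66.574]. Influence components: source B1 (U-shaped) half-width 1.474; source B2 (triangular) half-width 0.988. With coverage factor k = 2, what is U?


mean = (69.351 + 64.663 + 67.29 + 67.747 + 67.486 + 66.599 + 67.6 + 66.574) / 8 = 67.16375
s = sqrt(sum((x - mean)^2)/(n-1)) = 1.3285244
u_A = s / sqrt(n) = 1.3285244 / sqrt(8) = 0.46970431
u_B1 = 1.474 / sqrt(2) = 1.0422754
u_B2 = 0.988 / sqrt(6) = 0.40334931
uc = sqrt(0.46970431^2 + 1.0422754^2 + 0.40334931^2) = 1.2122916
U = k * uc = 2 * 1.2122916
U = 2.4246

2.4246


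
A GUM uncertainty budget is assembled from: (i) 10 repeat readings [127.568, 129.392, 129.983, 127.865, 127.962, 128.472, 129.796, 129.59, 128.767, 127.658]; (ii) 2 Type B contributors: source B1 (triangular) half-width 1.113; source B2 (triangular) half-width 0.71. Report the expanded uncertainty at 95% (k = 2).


mean = (127.568 + 129.392 + 129.983 + 127.865 + 127.962 + 128.472 + 129.796 + 129.59 + 128.767 + 127.658) / 10 = 128.7053
s = sqrt(sum((x - mean)^2)/(n-1)) = 0.92996524
u_A = s / sqrt(n) = 0.92996524 / sqrt(10) = 0.29408083
u_B1 = 1.113 / sqrt(6) = 0.45438035
u_B2 = 0.71 / sqrt(6) = 0.28985629
uc = sqrt(0.29408083^2 + 0.45438035^2 + 0.28985629^2) = 0.61397207
U = k * uc = 2 * 0.61397207
U = 1.2279

1.2279


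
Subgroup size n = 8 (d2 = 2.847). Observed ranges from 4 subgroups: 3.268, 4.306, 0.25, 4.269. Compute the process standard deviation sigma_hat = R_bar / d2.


R_bar = (3.268 + 4.306 + 0.25 + 4.269) / 4
R_bar = 12.093 / 4 = 3.02325
sigma_hat = R_bar / d2 = 3.02325 / 2.847 = 1.0619

1.0619


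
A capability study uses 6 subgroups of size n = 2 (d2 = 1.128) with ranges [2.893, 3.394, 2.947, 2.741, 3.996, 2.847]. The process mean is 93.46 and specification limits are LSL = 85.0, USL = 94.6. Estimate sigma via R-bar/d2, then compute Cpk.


R_bar = (2.893 + 3.394 + 2.947 + 2.741 + 3.996 + 2.847) / 6 = 3.1363333
sigma = R_bar / d2 = 3.1363333 / 1.128 = 2.7804373
Cp = (USL - LSL)/(6*sigma) = (94.6 - 85.0)/(6*2.7804373) = 0.5754
Cpu = (94.6 - 93.46)/(3*2.7804373) = 0.1367
Cpl = (93.46 - 85.0)/(3*2.7804373) = 1.0142
Cpk = min(Cpu, Cpl) = 0.1367

0.1367


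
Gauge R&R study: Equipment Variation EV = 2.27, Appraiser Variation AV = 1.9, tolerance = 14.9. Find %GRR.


GRR = sqrt(EV^2 + AV^2) = sqrt(2.27^2 + 1.9^2) = 2.9602196
%GRR = GRR / tol * 100 = 2.9602196 / 14.9 * 100
%GRR = 19.8672

19.8672


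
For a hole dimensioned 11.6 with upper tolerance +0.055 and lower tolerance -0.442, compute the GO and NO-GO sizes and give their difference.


GO = nominal - lower_tol (smallest hole = maximum material condition)
GO = 11.6 - 0.442 = 11.158
NO-GO = nominal + upper_tol (largest hole = least material condition)
NO-GO = 11.6 + 0.055 = 11.655
spread = NO-GO - GO = 11.655 - 11.158 = 0.4970

0.4970


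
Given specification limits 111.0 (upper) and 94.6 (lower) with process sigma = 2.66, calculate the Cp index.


Cp = (USL - LSL) / (6 * sigma)
= (111.0 - 94.6) / (6 * 2.66)
= 16.4000 / 15.9600
= 1.0276

1.0276


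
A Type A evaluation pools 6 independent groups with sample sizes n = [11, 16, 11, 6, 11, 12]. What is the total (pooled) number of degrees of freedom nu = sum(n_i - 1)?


nu = sum_i (n_i - 1)
nu = ((11 - 1) + (16 - 1) + (11 - 1) + (6 - 1) + (11 - 1) + (12 - 1))
nu = 10 + 15 + 10 + 5 + 10 + 11
nu = 61

61


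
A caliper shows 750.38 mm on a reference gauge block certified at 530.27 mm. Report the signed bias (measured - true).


Systematic error = measured - true
= 750.38 - 530.27
= 220.1100

220.1100


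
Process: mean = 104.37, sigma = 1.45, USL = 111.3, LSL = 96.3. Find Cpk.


Cpu = (USL - mean) / (3*sigma) = (111.3 - 104.37) / (3*1.45) = 1.5931
Cpl = (mean - LSL) / (3*sigma) = (104.37 - 96.3) / (3*1.45) = 1.8552
Cpk = min(Cpu, Cpl) = 1.5931

1.5931


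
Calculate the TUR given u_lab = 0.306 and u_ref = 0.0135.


TUR = u_lab / u_ref
= 0.306 / 0.0135
= 22.6667

22.6667


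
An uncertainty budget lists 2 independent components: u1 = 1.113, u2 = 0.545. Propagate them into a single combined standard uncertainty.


uc = sqrt(1.113^2 + 0.545^2)
uc = sqrt(1.535794)
uc = 1.2393

1.2393


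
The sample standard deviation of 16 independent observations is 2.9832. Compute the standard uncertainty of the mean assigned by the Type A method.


u_A = s / sqrt(n)
u_A = 2.9832 / sqrt(16)
u_A = 2.9832 / 4
u_A = 0.7458

0.7458


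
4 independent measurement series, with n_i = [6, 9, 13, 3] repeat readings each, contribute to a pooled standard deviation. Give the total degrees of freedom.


nu = sum_i (n_i - 1)
nu = ((6 - 1) + (9 - 1) + (13 - 1) + (3 - 1))
nu = 5 + 8 + 12 + 2
nu = 27

27


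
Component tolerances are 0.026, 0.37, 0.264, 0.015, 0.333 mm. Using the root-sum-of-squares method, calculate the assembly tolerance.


RSS = sqrt(0.026^2 + 0.37^2 + 0.264^2 + 0.015^2 + 0.333^2)
= sqrt(0.318386)
= 0.5643

0.5643


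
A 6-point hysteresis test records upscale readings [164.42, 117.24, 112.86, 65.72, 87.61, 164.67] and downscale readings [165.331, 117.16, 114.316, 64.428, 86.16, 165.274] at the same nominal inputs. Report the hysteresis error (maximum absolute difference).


|164.42 - 165.331| = 0.9110
|117.24 - 117.16| = 0.0800
|112.86 - 114.316| = 1.4560
|65.72 - 64.428| = 1.2920
|87.61 - 86.16| = 1.4500
|164.67 - 165.274| = 0.6040
hysteresis = max(diffs) = 1.4560

1.4560


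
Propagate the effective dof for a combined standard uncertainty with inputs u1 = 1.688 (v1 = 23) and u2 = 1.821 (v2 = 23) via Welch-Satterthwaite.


uc = sqrt(u1^2 + u2^2) = sqrt(1.688^2 + 1.821^2) = 2.4830193
v_eff = uc^4 / (u1^4/v1 + u2^4/v2)
= 2.4830193^4 / (1.688^4/23 + 1.821^4/23)
= 38.01197 / 0.83108214
v_eff = 45.7379

45.7379


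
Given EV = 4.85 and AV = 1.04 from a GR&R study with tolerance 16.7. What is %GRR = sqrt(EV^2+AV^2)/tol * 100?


GRR = sqrt(EV^2 + AV^2) = sqrt(4.85^2 + 1.04^2) = 4.960252
%GRR = GRR / tol * 100 = 4.960252 / 16.7 * 100
%GRR = 29.7021

29.7021


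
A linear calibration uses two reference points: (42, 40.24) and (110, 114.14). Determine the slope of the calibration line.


slope = (y2 - y1) / (x2 - x1)
= (114.14 - 40.24) / (110 - 42)
= 73.9000 / 68
= 1.0868

1.0868


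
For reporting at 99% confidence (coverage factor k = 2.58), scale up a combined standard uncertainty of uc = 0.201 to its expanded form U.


U = k * uc
U = 2.58 * 0.201
U = 0.5186

0.5186


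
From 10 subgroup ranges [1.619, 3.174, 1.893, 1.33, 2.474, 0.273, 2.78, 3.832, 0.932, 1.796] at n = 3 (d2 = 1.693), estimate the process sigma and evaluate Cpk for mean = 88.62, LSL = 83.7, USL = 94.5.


R_bar = (1.619 + 3.174 + 1.893 + 1.33 + 2.474 + 0.273 + 2.78 + 3.832 + 0.932 + 1.796) / 10 = 2.0103
sigma = R_bar / d2 = 2.0103 / 1.693 = 1.1874188
Cp = (USL - LSL)/(6*sigma) = (94.5 - 83.7)/(6*1.1874188) = 1.5159
Cpu = (94.5 - 88.62)/(3*1.1874188) = 1.6506
Cpl = (88.62 - 83.7)/(3*1.1874188) = 1.3811
Cpk = min(Cpu, Cpl) = 1.3811

1.3811


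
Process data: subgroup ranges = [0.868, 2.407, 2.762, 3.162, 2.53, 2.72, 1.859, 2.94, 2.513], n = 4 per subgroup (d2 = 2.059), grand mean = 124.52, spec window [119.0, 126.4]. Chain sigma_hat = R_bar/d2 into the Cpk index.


R_bar = (0.868 + 2.407 + 2.762 + 3.162 + 2.53 + 2.72 + 1.859 + 2.94 + 2.513) / 9 = 2.4178889
sigma = R_bar / d2 = 2.4178889 / 2.059 = 1.1743025
Cp = (USL - LSL)/(6*sigma) = (126.4 - 119.0)/(6*1.1743025) = 1.0503
Cpu = (126.4 - 124.52)/(3*1.1743025) = 0.5337
Cpl = (124.52 - 119.0)/(3*1.1743025) = 1.5669
Cpk = min(Cpu, Cpl) = 0.5337

0.5337


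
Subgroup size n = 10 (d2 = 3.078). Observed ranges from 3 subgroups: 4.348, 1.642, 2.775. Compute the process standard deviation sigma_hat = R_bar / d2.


R_bar = (4.348 + 1.642 + 2.775) / 3
R_bar = 8.765 / 3 = 2.9216667
sigma_hat = R_bar / d2 = 2.9216667 / 3.078 = 0.9492

0.9492


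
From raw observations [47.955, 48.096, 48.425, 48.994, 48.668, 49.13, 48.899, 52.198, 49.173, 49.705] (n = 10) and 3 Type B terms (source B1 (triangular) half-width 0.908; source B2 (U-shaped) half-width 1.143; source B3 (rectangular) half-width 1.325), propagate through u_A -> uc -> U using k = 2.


mean = (47.955 + 48.096 + 48.425 + 48.994 + 48.668 + 49.13 + 48.899 + 52.198 + 49.173 + 49.705) / 10 = 49.1243
s = sqrt(sum((x - mean)^2)/(n-1)) = 1.2007812
u_A = s / sqrt(n) = 1.2007812 / sqrt(10) = 0.37972036
u_B1 = 0.908 / sqrt(6) = 0.37068945
u_B2 = 1.143 / sqrt(2) = 0.80822305
u_B3 = 1.325 / sqrt(3) = 0.76498911
uc = sqrt(0.37972036^2 + 0.37068945^2 + 0.80822305^2 + 0.76498911^2) = 1.2328954
U = k * uc = 2 * 1.2328954
U = 2.4658

2.4658


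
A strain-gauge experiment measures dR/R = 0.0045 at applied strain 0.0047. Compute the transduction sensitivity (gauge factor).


GF = (dR/R) / epsilon
= 0.0045 / 0.0047
= 0.9574

0.9574


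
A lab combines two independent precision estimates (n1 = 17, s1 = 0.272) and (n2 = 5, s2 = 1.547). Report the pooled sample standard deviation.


s_p = sqrt(((n1-1)*s1^2 + (n2-1)*s2^2) / (n1+n2-2))
numerator = (17-1)*0.272^2 + (5-1)*1.547^2 = 1.183744 + 9.572836 = 10.75658
denominator = 17 + 5 - 2 = 20
s_p^2 = 10.75658 / 20 = 0.537829
s_p = sqrt(0.537829) = 0.7334

0.7334


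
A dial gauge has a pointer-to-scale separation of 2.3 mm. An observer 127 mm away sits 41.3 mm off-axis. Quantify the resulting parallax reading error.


error = h * offset / d
= 2.3 * 41.3 / 127
= 0.7480

0.7480


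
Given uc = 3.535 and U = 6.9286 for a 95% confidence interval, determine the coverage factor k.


k = U / uc
k = 6.9286 / 3.535
k = 1.96

1.96


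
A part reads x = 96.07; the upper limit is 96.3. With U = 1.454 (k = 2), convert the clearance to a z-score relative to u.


u = U / k = 1.454 / 2 = 0.727
margin = |USL - x| = |96.3 - 96.07| = 0.23
z = margin / u = 0.23 / 0.727
z = 0.3164

0.3164


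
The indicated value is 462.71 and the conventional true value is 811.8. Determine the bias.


Systematic error = measured - true
= 462.71 - 811.8
= -349.0900

-349.0900


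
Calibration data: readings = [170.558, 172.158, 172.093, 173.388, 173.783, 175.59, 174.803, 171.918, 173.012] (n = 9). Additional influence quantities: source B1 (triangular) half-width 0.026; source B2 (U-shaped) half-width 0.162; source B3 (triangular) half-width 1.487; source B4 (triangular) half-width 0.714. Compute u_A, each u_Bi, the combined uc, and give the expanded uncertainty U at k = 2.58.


mean = (170.558 + 172.158 + 172.093 + 173.388 + 173.783 + 175.59 + 174.803 + 171.918 + 173.012) / 9 = 173.0336667
s = sqrt(sum((x - mean)^2)/(n-1)) = 1.5563654
u_A = s / sqrt(n) = 1.5563654 / sqrt(9) = 0.51878847
u_B1 = 0.026 / sqrt(6) = 0.010614456
u_B2 = 0.162 / sqrt(2) = 0.1145513
u_B3 = 1.487 / sqrt(6) = 0.60706521
u_B4 = 0.714 / sqrt(6) = 0.29148928
uc = sqrt(0.51878847^2 + 0.010614456^2 + 0.1145513^2 + 0.60706521^2 + 0.29148928^2) = 0.85782884
U = k * uc = 2.58 * 0.85782884
U = 2.2132

2.2132


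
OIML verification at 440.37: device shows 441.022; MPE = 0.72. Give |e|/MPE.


e = indication - reference = 441.022 - 440.37 = 0.6520
|e| = 0.6520
ratio = |e| / MPE = 0.6520 / 0.72
ratio = 0.9056

0.9056


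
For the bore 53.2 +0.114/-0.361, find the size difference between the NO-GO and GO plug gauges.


GO = nominal - lower_tol (smallest hole = maximum material condition)
GO = 53.2 - 0.361 = 52.839
NO-GO = nominal + upper_tol (largest hole = least material condition)
NO-GO = 53.2 + 0.114 = 53.314
spread = NO-GO - GO = 53.314 - 52.839 = 0.4750

0.4750


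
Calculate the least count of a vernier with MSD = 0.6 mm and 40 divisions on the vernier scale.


LC = MSD / n_div
= 0.6 / 40
= 0.0150

0.0150


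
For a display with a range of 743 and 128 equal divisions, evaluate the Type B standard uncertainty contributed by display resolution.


resolution = range / divisions
resolution = 743 / 128 = 5.8046875
u_res = resolution / (2*sqrt(3))
u_res = 5.8046875 / 3.4641016
u_res = 1.6757

1.6757


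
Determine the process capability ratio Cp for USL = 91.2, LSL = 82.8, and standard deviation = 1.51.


Cp = (USL - LSL) / (6 * sigma)
= (91.2 - 82.8) / (6 * 1.51)
= 8.4000 / 9.0600
= 0.9272

0.9272
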